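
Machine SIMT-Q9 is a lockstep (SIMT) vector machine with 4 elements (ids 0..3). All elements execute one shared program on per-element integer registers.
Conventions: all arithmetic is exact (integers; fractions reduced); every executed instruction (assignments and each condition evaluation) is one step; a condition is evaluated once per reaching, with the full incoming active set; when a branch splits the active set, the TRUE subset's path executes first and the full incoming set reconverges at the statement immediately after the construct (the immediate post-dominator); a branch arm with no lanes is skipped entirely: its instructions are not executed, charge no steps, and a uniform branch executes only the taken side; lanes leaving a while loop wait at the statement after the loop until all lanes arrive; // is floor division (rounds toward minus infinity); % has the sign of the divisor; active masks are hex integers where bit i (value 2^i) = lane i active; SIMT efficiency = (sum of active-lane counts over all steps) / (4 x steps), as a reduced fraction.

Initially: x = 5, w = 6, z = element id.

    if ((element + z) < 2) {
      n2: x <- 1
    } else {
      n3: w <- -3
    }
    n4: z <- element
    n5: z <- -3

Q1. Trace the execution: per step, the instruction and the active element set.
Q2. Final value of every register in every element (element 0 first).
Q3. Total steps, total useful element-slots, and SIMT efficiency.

step 0: eval ((element + z) < 2)     0xf
step 1: x <- 1                       0x1
step 2: w <- -3                      0xe
step 3: z <- element                 0xf
step 4: z <- -3                      0xf

Answer: 5 steps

x: 1,5,5,5
w: 6,-3,-3,-3
z: -3,-3,-3,-3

steps = 5; useful = 16; efficiency = 16/20 = 4/5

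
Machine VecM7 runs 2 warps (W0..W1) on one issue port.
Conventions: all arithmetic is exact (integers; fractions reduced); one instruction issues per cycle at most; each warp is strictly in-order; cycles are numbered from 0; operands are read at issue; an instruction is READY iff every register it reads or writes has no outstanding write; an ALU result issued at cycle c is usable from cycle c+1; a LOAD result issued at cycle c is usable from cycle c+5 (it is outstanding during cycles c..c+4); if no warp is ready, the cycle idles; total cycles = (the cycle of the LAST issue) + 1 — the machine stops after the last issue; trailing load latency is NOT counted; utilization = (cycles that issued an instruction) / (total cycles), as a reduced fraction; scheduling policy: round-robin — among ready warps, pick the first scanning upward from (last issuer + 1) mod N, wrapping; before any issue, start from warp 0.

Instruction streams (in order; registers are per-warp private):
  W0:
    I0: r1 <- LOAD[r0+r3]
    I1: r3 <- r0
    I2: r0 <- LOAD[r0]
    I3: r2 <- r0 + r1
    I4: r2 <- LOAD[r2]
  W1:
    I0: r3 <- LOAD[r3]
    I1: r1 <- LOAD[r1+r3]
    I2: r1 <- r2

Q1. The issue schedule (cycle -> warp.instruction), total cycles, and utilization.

cycle 0: W0.I0
cycle 1: W1.I0
cycle 2: W0.I1
cycle 3: W0.I2
cycle 4: idle
cycle 5: idle
cycle 6: W1.I1
cycle 7: idle
cycle 8: W0.I3
cycle 9: W0.I4
cycle 10: idle
cycle 11: W1.I2

Answer: 12 cycles, utilization 2/3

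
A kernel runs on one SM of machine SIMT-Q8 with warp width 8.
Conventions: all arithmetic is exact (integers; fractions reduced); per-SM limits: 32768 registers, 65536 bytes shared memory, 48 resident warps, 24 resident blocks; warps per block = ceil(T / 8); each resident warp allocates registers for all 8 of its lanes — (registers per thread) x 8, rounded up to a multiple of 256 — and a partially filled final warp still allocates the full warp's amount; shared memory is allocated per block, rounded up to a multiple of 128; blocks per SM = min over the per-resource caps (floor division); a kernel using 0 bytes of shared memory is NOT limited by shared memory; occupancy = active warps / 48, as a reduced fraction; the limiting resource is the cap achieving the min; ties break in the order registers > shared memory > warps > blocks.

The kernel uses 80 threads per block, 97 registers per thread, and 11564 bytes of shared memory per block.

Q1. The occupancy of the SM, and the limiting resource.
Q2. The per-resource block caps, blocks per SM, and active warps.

Answer: occupancy 5/8, limited by registers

registers: 3 blocks
shared memory: 5 blocks
warps: 4 blocks
blocks: 24 blocks

Answer: 3 blocks, 30 active warps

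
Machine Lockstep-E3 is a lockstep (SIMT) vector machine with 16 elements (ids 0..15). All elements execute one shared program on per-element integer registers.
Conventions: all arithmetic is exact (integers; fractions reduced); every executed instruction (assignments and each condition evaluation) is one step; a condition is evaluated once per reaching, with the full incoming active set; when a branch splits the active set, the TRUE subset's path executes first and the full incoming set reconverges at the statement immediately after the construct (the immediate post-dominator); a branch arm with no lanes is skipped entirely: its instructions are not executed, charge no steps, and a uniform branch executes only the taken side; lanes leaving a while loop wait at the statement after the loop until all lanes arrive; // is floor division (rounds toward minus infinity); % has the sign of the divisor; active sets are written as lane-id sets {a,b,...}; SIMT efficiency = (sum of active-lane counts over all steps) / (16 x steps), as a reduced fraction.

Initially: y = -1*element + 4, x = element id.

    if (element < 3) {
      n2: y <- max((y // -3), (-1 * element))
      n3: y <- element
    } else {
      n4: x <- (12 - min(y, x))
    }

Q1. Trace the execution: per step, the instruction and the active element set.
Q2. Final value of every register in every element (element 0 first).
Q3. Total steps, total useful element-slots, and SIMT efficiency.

step 0: eval (element < 3)           {0,1,2,3,4,5,6,7,8,9,10,11,12,13,14,15}
step 1: y <- max((y // -3), (-1 * element)) {0,1,2}
step 2: y <- element                 {0,1,2}
step 3: x <- (12 - min(y, x))        {3,4,5,6,7,8,9,10,11,12,13,14,15}

Answer: 4 steps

y: 0,1,2,1,0,-1,-2,-3,-4,-5,-6,-7,-8,-9,-10,-11
x: 0,1,2,11,12,13,14,15,16,17,18,19,20,21,22,23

steps = 4; useful = 35; efficiency = 35/64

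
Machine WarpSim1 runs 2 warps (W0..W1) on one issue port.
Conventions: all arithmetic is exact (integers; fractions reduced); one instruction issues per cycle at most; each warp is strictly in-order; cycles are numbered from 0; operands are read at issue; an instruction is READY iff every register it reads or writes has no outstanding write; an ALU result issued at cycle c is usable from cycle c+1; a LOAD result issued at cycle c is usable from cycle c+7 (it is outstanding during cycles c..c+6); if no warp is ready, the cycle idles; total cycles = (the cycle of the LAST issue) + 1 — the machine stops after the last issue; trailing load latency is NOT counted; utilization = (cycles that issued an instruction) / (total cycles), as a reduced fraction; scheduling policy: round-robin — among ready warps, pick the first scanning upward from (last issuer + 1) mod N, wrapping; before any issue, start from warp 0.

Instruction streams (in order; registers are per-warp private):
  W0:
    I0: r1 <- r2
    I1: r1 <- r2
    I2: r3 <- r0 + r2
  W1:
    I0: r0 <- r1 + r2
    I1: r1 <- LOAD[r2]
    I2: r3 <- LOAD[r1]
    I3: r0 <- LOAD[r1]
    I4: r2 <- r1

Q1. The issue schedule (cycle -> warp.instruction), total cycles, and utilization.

cycle 0: W0.I0
cycle 1: W1.I0
cycle 2: W0.I1
cycle 3: W1.I1
cycle 4: W0.I2
cycle 5: idle
cycle 6: idle
cycle 7: idle
cycle 8: idle
cycle 9: idle
cycle 10: W1.I2
cycle 11: W1.I3
cycle 12: W1.I4

Answer: 13 cycles, utilization 8/13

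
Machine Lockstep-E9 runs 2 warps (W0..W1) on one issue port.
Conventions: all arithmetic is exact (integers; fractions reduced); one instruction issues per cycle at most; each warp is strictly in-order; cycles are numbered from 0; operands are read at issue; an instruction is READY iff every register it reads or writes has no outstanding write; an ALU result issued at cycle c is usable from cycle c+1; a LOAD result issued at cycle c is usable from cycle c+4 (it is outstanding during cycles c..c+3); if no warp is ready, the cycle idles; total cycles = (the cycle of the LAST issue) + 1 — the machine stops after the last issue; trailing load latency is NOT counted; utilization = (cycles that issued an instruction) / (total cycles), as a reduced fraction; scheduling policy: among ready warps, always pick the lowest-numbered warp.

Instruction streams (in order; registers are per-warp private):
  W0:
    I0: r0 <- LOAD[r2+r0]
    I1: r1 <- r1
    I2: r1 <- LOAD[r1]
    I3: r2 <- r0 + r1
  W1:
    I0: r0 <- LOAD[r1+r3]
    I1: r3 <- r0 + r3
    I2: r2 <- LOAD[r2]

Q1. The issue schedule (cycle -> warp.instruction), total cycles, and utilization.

cycle 0: W0.I0
cycle 1: W0.I1
cycle 2: W0.I2
cycle 3: W1.I0
cycle 4: idle
cycle 5: idle
cycle 6: W0.I3
cycle 7: W1.I1
cycle 8: W1.I2

Answer: 9 cycles, utilization 7/9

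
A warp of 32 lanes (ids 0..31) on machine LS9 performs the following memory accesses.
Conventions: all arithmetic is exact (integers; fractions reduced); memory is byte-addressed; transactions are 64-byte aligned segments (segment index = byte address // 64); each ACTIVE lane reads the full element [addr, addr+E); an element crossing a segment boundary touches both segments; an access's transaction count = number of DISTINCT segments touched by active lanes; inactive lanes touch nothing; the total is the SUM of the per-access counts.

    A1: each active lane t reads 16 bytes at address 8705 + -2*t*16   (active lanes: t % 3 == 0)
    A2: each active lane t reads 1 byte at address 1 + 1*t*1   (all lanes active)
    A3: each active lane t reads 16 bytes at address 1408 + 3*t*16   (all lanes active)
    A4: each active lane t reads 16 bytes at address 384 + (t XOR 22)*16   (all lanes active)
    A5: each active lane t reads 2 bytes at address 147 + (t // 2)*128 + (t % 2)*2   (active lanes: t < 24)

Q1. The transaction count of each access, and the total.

A1: 11 transactions
A2: 1 transaction
A3: 24 transactions
A4: 8 transactions
A5: 12 transactions

Answer: 11,1,24,8,12; total 56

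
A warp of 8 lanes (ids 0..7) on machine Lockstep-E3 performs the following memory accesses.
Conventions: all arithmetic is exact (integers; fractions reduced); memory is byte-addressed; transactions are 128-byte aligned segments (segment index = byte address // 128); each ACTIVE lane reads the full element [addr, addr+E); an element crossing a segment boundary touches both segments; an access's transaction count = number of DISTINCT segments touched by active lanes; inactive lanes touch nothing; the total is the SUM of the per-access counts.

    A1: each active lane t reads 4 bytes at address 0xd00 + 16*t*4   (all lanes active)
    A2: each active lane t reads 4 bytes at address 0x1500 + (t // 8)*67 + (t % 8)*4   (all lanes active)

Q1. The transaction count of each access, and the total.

A1: 4 transactions
A2: 1 transaction

Answer: 4,1; total 5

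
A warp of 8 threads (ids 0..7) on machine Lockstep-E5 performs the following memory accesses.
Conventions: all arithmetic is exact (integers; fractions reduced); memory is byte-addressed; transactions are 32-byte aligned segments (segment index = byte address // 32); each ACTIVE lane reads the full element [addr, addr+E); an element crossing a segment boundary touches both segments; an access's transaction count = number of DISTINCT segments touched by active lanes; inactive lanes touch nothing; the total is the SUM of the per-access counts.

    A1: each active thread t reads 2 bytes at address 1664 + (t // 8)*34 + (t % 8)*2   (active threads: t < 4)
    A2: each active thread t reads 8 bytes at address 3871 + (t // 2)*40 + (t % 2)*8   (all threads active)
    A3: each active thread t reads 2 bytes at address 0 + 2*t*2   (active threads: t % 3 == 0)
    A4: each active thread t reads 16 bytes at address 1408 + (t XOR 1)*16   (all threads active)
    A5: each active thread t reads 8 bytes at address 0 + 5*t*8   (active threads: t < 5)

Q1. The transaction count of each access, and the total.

A1: 1 transaction
A2: 6 transactions
A3: 1 transaction
A4: 4 transactions
A5: 5 transactions

Answer: 1,6,1,4,5; total 17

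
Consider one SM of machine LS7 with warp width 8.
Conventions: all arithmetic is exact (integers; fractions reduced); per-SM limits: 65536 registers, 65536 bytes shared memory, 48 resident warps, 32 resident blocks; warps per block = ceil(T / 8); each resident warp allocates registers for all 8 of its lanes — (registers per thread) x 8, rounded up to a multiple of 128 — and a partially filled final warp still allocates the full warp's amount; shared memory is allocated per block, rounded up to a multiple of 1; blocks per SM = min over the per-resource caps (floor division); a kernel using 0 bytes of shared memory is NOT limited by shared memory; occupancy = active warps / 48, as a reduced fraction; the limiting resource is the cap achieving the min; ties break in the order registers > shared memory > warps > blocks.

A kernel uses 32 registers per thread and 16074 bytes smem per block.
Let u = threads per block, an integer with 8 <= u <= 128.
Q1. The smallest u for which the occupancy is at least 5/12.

Answer: u = 33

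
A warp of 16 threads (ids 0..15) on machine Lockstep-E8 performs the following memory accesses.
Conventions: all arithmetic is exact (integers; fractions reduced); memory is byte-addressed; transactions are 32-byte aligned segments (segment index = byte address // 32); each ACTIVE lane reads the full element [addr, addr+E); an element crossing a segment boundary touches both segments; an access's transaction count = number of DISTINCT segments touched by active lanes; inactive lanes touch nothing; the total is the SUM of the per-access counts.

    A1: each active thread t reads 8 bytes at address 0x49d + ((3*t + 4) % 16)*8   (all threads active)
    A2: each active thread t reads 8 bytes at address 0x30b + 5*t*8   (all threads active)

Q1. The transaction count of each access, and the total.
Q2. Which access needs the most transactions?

A1: 5 transactions
A2: 20 transactions

Answer: 5,20; total 25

Answer: A2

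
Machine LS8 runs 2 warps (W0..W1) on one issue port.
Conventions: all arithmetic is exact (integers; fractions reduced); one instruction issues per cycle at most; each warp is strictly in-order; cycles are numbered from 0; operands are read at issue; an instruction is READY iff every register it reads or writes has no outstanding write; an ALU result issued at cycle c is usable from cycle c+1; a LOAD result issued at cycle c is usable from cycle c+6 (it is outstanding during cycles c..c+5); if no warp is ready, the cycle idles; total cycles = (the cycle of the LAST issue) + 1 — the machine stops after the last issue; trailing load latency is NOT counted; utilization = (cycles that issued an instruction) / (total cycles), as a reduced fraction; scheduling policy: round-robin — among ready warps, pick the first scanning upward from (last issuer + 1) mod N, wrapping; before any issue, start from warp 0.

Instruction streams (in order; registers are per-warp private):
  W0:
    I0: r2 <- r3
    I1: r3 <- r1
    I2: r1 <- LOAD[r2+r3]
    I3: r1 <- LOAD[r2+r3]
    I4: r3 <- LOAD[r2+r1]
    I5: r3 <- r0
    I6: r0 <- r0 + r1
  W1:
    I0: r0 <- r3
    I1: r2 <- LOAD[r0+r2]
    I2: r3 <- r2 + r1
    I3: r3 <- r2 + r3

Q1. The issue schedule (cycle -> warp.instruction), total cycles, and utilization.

cycle 0: W0.I0
cycle 1: W1.I0
cycle 2: W0.I1
cycle 3: W1.I1
cycle 4: W0.I2
cycle 5: idle
cycle 6: idle
cycle 7: idle
cycle 8: idle
cycle 9: W1.I2
cycle 10: W0.I3
cycle 11: W1.I3
cycle 12: idle
cycle 13: idle
cycle 14: idle
cycle 15: idle
cycle 16: W0.I4
cycle 17: idle
cycle 18: idle
cycle 19: idle
cycle 20: idle
cycle 21: idle
cycle 22: W0.I5
cycle 23: W0.I6

Answer: 24 cycles, utilization 11/24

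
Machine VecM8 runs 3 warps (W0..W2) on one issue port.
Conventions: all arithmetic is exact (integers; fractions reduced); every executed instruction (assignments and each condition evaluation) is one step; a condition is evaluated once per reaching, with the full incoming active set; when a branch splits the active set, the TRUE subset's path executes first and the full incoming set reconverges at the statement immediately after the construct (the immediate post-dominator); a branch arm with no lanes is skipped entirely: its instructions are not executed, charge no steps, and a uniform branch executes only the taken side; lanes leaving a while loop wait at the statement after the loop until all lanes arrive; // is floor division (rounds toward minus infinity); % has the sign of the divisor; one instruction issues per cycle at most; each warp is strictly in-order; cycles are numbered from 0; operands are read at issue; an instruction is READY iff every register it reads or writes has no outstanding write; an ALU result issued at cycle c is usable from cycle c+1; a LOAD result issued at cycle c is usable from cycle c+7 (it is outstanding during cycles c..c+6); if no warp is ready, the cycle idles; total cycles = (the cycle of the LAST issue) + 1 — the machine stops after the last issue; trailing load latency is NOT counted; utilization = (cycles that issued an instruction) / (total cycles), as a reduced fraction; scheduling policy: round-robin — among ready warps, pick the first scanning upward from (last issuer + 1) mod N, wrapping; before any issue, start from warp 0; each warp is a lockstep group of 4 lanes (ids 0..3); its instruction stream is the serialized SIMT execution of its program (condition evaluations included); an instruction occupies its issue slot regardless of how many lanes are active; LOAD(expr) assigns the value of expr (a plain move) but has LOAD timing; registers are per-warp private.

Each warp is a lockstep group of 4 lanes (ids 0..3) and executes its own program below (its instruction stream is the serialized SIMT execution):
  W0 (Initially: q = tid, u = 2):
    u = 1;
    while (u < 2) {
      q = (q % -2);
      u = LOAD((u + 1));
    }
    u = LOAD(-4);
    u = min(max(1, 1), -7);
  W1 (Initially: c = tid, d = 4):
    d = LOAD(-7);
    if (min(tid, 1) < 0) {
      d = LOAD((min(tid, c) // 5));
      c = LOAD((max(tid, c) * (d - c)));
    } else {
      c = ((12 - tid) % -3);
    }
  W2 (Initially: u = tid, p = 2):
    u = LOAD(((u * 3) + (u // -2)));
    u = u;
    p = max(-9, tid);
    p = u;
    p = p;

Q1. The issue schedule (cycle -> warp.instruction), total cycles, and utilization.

cycle 0: W0.I0
cycle 1: W1.I0
cycle 2: W2.I0
cycle 3: W0.I1
cycle 4: W1.I1
cycle 5: W0.I2
cycle 6: W1.I2
cycle 7: W0.I3
cycle 8: idle
cycle 9: W2.I1
cycle 10: W2.I2
cycle 11: W2.I3
cycle 12: W2.I4
cycle 13: idle
cycle 14: W0.I4
cycle 15: W0.I5
cycle 16: idle
cycle 17: idle
cycle 18: idle
cycle 19: idle
cycle 20: idle
cycle 21: idle
cycle 22: W0.I6

Answer: 23 cycles, utilization 15/23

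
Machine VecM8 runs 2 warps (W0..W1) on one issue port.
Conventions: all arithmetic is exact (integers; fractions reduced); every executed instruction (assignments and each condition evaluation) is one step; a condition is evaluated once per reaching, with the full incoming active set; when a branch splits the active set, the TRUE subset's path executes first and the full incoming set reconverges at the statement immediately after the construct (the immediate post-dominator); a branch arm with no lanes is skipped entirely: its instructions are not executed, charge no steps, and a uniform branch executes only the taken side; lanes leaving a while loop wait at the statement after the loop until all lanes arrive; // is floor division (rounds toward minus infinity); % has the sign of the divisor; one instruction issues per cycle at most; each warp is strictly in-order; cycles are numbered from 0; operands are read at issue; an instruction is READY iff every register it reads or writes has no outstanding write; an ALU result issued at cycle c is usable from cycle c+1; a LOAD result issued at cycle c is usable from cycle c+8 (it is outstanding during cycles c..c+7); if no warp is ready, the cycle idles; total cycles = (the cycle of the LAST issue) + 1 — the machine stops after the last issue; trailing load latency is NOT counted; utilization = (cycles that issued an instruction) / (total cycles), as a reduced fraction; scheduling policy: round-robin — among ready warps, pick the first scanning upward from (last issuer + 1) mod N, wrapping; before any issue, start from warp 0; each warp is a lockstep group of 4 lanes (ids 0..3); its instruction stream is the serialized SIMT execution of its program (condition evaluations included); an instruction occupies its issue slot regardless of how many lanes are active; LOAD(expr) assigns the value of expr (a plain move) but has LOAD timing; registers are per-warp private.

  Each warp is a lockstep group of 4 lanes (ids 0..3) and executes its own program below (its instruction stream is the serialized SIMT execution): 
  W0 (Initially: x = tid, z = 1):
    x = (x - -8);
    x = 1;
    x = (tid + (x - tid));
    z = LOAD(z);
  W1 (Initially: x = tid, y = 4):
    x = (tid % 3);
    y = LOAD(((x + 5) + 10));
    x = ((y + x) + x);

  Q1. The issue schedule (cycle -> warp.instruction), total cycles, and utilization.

cycle 0: W0.I0
cycle 1: W1.I0
cycle 2: W0.I1
cycle 3: W1.I1
cycle 4: W0.I2
cycle 5: W0.I3
cycle 6: idle
cycle 7: idle
cycle 8: idle
cycle 9: idle
cycle 10: idle
cycle 11: W1.I2

Answer: 12 cycles, utilization 7/12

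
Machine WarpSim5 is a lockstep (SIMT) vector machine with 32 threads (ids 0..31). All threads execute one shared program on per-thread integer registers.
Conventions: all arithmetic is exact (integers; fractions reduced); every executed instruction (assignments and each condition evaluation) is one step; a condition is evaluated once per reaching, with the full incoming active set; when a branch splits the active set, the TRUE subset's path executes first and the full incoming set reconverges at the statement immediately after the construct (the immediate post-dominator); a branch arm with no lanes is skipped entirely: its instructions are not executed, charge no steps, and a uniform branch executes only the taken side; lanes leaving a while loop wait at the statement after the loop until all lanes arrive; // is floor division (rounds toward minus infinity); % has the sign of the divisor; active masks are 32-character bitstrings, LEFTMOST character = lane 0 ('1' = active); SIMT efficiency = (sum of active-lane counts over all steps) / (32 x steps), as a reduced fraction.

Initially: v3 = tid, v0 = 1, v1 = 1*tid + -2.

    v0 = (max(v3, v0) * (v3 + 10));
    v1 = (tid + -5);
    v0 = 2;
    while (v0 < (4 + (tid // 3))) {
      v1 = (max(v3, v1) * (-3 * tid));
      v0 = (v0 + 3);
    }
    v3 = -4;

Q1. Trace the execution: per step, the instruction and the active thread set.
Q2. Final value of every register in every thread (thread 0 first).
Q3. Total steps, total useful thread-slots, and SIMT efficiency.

step 0: v0 <- (max(v3, v0) * (v3 + 10)) 11111111111111111111111111111111
step 1: v1 <- (tid + -5)             11111111111111111111111111111111
step 2: v0 <- 2                      11111111111111111111111111111111
step 3: eval (v0 < (4 + (tid // 3))) 11111111111111111111111111111111
step 4: v1 <- (max(v3, v1) * (-3 * tid)) 11111111111111111111111111111111
step 5: v0 <- (v0 + 3)               11111111111111111111111111111111
step 6: eval (v0 < (4 + (tid // 3))) 11111111111111111111111111111111
step 7: v1 <- (max(v3, v1) * (-3 * tid)) 00000011111111111111111111111111
step 8: v0 <- (v0 + 3)               00000011111111111111111111111111
step 9: eval (v0 < (4 + (tid // 3))) 00000011111111111111111111111111
step 10: v1 <- (max(v3, v1) * (-3 * tid)) 00000000000000011111111111111111
step 11: v0 <- (v0 + 3)               00000000000000011111111111111111
step 12: eval (v0 < (4 + (tid // 3))) 00000000000000011111111111111111
step 13: v1 <- (max(v3, v1) * (-3 * tid)) 00000000000000000000000011111111
step 14: v0 <- (v0 + 3)               00000000000000000000000011111111
step 15: eval (v0 < (4 + (tid // 3))) 00000000000000000000000011111111
step 16: v3 <- -4                     11111111111111111111111111111111

Answer: 17 steps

v3: -4,-4,-4,-4,-4,-4,-4,-4,-4,-4,-4,-4,-4,-4,-4,-4,-4,-4,-4,-4,-4,-4,-4,-4,-4,-4,-4,-4,-4,-4,-4,-4
v0: 5,5,5,5,5,5,8,8,8,8,8,8,8,8,8,11,11,11,11,11,11,11,11,11,14,14,14,14,14,14,14,14
v1: 0,-3,-12,-27,-48,-75,-108,-147,-192,-243,-300,-363,-432,-507,-588,-675,-768,-867,-972,-1083,-1200,-1323,-1452,-1587,-1728,-1875,-2028,-2187,-2352,-2523,-2700,-2883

steps = 17; useful = 409; efficiency = 409/544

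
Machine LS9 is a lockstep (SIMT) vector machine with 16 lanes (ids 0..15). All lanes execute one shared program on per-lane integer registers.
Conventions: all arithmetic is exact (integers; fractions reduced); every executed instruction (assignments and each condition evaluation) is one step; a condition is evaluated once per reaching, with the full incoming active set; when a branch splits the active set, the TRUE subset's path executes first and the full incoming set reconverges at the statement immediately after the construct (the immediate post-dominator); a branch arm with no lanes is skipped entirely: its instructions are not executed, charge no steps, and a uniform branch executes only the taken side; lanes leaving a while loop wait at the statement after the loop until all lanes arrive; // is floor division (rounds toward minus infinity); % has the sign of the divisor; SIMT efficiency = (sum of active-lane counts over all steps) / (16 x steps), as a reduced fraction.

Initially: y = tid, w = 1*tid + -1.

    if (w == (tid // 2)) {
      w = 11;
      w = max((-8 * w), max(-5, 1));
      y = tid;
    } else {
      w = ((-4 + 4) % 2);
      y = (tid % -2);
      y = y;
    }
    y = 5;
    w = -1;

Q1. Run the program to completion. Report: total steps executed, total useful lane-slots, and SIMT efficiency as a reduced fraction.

Answer: 9 steps, 96 useful, 2/3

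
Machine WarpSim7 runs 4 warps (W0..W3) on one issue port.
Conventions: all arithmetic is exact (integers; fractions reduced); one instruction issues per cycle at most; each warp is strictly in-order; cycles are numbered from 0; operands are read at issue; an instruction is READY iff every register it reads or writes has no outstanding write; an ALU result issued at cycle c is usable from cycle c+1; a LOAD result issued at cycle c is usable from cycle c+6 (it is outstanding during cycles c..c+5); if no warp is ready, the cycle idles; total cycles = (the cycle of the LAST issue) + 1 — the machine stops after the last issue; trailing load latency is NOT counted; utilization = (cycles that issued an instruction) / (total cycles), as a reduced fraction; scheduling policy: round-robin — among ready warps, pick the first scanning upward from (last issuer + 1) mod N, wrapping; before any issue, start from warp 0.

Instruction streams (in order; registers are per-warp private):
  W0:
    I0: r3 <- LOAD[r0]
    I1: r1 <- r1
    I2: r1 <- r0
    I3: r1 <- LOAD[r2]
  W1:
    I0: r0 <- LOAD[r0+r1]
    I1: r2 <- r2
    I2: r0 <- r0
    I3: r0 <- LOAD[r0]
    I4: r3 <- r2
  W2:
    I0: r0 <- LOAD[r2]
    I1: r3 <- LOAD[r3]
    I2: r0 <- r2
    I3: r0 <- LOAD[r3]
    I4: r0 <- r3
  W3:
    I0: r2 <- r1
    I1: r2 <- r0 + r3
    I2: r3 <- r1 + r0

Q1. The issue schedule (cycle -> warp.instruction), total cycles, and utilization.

cycle 0: W0.I0
cycle 1: W1.I0
cycle 2: W2.I0
cycle 3: W3.I0
cycle 4: W0.I1
cycle 5: W1.I1
cycle 6: W2.I1
cycle 7: W3.I1
cycle 8: W0.I2
cycle 9: W1.I2
cycle 10: W2.I2
cycle 11: W3.I2
cycle 12: W0.I3
cycle 13: W1.I3
cycle 14: W2.I3
cycle 15: W1.I4
cycle 16: idle
cycle 17: idle
cycle 18: idle
cycle 19: idle
cycle 20: W2.I4

Answer: 21 cycles, utilization 17/21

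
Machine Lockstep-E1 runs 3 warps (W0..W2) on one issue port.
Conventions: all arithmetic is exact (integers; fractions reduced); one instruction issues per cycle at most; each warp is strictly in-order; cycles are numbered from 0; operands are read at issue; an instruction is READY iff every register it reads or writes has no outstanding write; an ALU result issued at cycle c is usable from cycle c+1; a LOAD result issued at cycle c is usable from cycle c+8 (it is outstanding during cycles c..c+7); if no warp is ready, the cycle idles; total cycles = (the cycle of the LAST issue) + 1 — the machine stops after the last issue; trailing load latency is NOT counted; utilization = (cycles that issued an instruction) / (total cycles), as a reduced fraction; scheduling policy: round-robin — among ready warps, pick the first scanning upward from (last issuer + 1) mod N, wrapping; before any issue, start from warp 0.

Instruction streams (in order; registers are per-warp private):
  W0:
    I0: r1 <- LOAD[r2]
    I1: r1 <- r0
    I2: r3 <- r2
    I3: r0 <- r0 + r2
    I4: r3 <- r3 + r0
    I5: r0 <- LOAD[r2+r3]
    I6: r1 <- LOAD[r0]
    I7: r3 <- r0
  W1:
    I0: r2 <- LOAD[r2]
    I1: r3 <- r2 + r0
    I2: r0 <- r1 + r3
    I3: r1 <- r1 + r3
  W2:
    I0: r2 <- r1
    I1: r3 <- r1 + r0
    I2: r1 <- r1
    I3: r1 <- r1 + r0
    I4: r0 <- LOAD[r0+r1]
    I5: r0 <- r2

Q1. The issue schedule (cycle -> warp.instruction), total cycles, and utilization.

cycle 0: W0.I0
cycle 1: W1.I0
cycle 2: W2.I0
cycle 3: W2.I1
cycle 4: W2.I2
cycle 5: W2.I3
cycle 6: W2.I4
cycle 7: idle
cycle 8: W0.I1
cycle 9: W1.I1
cycle 10: W0.I2
cycle 11: W1.I2
cycle 12: W0.I3
cycle 13: W1.I3
cycle 14: W2.I5
cycle 15: W0.I4
cycle 16: W0.I5
cycle 17: idle
cycle 18: idle
cycle 19: idle
cycle 20: idle
cycle 21: idle
cycle 22: idle
cycle 23: idle
cycle 24: W0.I6
cycle 25: W0.I7

Answer: 26 cycles, utilization 9/13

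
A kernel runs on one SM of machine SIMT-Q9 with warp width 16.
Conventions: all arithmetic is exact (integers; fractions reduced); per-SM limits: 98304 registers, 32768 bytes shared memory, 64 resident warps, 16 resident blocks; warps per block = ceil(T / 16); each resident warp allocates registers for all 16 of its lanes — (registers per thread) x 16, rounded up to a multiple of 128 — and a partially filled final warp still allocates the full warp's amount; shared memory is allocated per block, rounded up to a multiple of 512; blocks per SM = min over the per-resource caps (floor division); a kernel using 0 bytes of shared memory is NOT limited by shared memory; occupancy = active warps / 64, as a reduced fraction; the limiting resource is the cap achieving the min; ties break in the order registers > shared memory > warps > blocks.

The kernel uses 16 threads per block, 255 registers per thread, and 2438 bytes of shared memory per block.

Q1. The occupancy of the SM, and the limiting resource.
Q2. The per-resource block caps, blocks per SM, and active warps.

Answer: occupancy 3/16, limited by shared memory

registers: 24 blocks
shared memory: 12 blocks
warps: 64 blocks
blocks: 16 blocks

Answer: 12 blocks, 12 active warps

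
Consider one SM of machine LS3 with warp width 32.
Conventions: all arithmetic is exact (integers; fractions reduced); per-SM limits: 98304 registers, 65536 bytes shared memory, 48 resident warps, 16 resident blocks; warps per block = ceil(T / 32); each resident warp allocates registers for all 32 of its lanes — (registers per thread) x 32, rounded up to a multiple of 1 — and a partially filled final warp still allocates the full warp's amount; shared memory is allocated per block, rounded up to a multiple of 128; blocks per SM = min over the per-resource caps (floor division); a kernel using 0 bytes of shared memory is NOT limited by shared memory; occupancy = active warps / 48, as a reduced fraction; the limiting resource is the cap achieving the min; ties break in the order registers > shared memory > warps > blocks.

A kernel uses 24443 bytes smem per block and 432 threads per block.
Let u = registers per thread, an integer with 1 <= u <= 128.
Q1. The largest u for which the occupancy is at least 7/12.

Answer: u = 109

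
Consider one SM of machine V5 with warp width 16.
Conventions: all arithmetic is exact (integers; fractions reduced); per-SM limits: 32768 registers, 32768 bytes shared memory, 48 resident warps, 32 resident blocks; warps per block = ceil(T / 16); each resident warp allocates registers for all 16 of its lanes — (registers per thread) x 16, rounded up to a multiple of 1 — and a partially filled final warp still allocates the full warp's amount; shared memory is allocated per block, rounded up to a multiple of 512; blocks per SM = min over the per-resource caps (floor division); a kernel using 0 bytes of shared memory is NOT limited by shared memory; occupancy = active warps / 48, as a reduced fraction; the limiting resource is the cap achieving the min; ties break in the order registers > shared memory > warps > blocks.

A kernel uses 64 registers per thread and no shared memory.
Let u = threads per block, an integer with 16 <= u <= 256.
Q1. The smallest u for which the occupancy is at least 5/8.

Answer: u = 16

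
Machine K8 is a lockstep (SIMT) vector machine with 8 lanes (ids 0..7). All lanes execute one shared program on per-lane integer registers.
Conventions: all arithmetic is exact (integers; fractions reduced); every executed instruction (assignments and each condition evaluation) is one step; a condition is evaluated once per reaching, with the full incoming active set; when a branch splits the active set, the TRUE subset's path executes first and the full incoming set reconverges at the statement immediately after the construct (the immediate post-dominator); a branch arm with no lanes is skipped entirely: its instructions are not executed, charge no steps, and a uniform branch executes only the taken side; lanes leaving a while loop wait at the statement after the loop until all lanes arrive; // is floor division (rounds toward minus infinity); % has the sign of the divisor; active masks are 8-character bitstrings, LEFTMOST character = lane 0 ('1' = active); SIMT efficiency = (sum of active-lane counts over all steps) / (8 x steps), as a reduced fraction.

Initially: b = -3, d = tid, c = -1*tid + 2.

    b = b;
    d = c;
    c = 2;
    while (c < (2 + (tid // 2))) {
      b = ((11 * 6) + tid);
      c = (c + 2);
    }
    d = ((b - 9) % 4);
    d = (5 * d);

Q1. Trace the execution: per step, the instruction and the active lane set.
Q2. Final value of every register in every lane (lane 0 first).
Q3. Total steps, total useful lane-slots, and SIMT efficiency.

step 0: b <- b                       11111111
step 1: d <- c                       11111111
step 2: c <- 2                       11111111
step 3: eval (c < (2 + (tid // 2)))  11111111
step 4: b <- ((11 * 6) + tid)        00111111
step 5: c <- (c + 2)                 00111111
step 6: eval (c < (2 + (tid // 2)))  00111111
step 7: b <- ((11 * 6) + tid)        00000011
step 8: c <- (c + 2)                 00000011
step 9: eval (c < (2 + (tid // 2)))  00000011
step 10: d <- ((b - 9) % 4)           11111111
step 11: d <- (5 * d)                 11111111

Answer: 12 steps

b: -3,-3,68,69,70,71,72,73
d: 0,0,15,0,5,10,15,0
c: 2,2,4,4,4,4,6,6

steps = 12; useful = 72; efficiency = 72/96 = 3/4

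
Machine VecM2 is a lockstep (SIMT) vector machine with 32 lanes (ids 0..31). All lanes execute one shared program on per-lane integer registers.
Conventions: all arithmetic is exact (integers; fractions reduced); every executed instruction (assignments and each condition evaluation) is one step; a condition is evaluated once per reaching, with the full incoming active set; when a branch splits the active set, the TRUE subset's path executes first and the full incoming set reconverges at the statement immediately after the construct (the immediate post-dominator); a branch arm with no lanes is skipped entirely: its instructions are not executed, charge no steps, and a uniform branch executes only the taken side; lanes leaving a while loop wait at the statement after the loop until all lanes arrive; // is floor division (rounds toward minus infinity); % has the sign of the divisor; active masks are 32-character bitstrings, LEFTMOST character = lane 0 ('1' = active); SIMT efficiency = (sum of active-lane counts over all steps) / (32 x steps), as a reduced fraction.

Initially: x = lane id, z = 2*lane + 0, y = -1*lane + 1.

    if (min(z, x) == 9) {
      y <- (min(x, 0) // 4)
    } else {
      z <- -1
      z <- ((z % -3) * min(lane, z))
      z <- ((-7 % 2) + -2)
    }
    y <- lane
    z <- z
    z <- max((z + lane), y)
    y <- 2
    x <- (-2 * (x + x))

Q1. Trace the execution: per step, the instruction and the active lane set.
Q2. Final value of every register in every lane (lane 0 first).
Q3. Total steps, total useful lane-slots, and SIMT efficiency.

step 0: eval (min(z, x) == 9)        11111111111111111111111111111111
step 1: y <- (min(x, 0) // 4)        00000000010000000000000000000000
step 2: z <- -1                      11111111101111111111111111111111
step 3: z <- ((z % -3) * min(lane, z)) 11111111101111111111111111111111
step 4: z <- ((-7 % 2) + -2)         11111111101111111111111111111111
step 5: y <- lane                    11111111111111111111111111111111
step 6: z <- z                       11111111111111111111111111111111
step 7: z <- max((z + lane), y)      11111111111111111111111111111111
step 8: y <- 2                       11111111111111111111111111111111
step 9: x <- (-2 * (x + x))          11111111111111111111111111111111

Answer: 10 steps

x: 0,-4,-8,-12,-16,-20,-24,-28,-32,-36,-40,-44,-48,-52,-56,-60,-64,-68,-72,-76,-80,-84,-88,-92,-96,-100,-104,-108,-112,-116,-120,-124
z: 0,1,2,3,4,5,6,7,8,27,10,11,12,13,14,15,16,17,18,19,20,21,22,23,24,25,26,27,28,29,30,31
y: 2,2,2,2,2,2,2,2,2,2,2,2,2,2,2,2,2,2,2,2,2,2,2,2,2,2,2,2,2,2,2,2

steps = 10; useful = 286; efficiency = 286/320 = 143/160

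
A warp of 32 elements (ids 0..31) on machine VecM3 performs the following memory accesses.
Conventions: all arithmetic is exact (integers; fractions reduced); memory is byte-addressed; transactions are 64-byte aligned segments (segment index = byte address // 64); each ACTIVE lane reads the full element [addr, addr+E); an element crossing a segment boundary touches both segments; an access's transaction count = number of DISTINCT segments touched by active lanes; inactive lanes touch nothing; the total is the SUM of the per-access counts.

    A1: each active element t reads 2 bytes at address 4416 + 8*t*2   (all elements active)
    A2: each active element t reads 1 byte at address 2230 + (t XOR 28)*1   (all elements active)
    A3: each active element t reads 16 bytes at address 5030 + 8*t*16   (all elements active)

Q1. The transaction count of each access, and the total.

A1: 8 transactions
A2: 2 transactions
A3: 32 transactions

Answer: 8,2,32; total 42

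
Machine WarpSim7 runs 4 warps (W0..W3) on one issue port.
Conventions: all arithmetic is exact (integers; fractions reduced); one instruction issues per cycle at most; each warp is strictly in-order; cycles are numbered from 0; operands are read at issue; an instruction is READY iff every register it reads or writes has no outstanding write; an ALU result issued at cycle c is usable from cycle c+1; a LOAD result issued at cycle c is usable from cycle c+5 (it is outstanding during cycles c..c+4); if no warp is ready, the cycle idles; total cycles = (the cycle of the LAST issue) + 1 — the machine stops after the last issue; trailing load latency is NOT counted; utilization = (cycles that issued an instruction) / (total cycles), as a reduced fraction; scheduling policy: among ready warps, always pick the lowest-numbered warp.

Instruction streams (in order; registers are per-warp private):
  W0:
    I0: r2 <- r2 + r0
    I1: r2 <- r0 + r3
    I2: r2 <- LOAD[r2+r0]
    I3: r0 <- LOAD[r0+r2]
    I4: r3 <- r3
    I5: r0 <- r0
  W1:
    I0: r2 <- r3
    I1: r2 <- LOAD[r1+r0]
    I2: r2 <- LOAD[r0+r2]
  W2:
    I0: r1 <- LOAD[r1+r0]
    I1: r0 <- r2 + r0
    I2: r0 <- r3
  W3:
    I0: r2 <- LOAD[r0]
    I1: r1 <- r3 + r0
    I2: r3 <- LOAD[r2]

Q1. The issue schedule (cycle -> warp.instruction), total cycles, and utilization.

cycle 0: W0.I0
cycle 1: W0.I1
cycle 2: W0.I2
cycle 3: W1.I0
cycle 4: W1.I1
cycle 5: W2.I0
cycle 6: W2.I1
cycle 7: W0.I3
cycle 8: W0.I4
cycle 9: W1.I2
cycle 10: W2.I2
cycle 11: W3.I0
cycle 12: W0.I5
cycle 13: W3.I1
cycle 14: idle
cycle 15: idle
cycle 16: W3.I2

Answer: 17 cycles, utilization 15/17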